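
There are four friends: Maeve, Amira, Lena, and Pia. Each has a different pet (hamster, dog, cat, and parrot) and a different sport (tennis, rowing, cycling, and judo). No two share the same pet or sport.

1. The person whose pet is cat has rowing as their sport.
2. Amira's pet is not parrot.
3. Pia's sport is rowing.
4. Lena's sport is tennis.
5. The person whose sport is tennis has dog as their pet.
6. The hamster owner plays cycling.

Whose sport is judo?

With clues 1–3, Pia is impossible for the one with sport judo.
With clues 1–4, Lena is impossible for the one with sport judo.
With clues 1–6, Amira is impossible for the one with sport judo.
That leaves Maeve.

Maeve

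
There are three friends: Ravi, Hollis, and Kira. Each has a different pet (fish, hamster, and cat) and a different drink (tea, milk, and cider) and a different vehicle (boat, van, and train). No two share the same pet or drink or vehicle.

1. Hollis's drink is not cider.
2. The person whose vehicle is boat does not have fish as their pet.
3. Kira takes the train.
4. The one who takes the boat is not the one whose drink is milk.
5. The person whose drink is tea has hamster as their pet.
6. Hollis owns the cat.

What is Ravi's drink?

tea

With clues 1–6, cider and milk are impossible for Ravi's drink.
That leaves tea.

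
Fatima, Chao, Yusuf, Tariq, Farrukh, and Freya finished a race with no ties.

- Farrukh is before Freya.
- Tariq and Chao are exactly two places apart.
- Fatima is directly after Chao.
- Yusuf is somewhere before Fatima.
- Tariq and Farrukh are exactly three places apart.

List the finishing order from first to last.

From clue 1: Farrukh is in {1,2,3,4,5}.
From clues 1–3: Fatima is in {2,3,4,5,6}.
From clues 1–4: Fatima is in {3,4,5,6}.
From clues 1–5: Yusuf → place 1, Farrukh → place 2, Chao → place 3, Fatima → place 4, Tariq → place 5, Freya → place 6.

Yusuf, Farrukh, Chao, Fatima, Tariq, Freya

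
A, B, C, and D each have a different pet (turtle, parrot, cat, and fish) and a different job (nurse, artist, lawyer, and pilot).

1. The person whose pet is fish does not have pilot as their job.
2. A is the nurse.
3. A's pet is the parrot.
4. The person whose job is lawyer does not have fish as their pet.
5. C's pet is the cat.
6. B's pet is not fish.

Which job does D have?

artist

With clues 1–2, nurse is impossible for D's job.
With clues 1–6, lawyer and pilot are impossible for D's job.
That leaves artist.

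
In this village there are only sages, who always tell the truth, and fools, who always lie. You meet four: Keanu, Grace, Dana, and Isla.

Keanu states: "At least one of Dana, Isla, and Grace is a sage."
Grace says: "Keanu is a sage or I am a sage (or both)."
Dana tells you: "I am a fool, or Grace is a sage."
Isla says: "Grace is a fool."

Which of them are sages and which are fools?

Consider Keanu. Suppose Keanu is a fool.
Then no assignment of the remaining roles makes every statement match its speaker's type — contradiction.
So Keanu is a sage.
With that fixed, Grace's statement is true, so Grace is a sage.
With that fixed, Dana's statement is true, so Dana is a sage.
With that fixed, Isla's statement is false, so Isla is a fool.

Keanu: sage, Grace: sage, Dana: sage, Isla: fool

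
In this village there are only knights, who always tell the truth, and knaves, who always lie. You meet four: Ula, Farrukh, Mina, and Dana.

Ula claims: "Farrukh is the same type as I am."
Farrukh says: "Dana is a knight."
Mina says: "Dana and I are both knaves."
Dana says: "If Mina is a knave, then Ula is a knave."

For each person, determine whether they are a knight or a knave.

Ula: knave, Farrukh: knight, Mina: knave, Dana: knight

Consider Ula. Suppose Ula is a knight.
Then no assignment of the remaining roles makes every statement match its speaker's type — contradiction.
So Ula is a knave.
With that fixed, Dana's statement is true, so Dana is a knight.
With that fixed, Farrukh's statement is true, so Farrukh is a knight.
With that fixed, Mina's statement is false, so Mina is a knave.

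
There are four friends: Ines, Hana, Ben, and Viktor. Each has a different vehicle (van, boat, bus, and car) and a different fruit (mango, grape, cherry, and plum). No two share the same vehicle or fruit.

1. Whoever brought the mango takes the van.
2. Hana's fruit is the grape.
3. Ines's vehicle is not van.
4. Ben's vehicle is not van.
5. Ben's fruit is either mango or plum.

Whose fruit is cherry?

Ines

With clues 1–2, Hana is impossible for the one with fruit cherry.
With clues 1–4, Viktor is impossible for the one with fruit cherry.
With clues 1–5, Ben is impossible for the one with fruit cherry.
That leaves Ines.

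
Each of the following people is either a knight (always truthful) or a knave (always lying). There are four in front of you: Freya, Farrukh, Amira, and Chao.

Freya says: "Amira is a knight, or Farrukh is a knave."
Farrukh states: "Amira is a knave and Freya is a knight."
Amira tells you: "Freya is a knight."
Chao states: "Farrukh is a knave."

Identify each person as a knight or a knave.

Freya: knight, Farrukh: knave, Amira: knight, Chao: knight

Consider Freya. Suppose Freya is a knave.
Then no assignment of the remaining roles makes every statement match its speaker's type — contradiction.
So Freya is a knight.
With that fixed, Amira's statement is true, so Amira is a knight.
With that fixed, Farrukh's statement is false, so Farrukh is a knave.
With that fixed, Chao's statement is true, so Chao is a knight.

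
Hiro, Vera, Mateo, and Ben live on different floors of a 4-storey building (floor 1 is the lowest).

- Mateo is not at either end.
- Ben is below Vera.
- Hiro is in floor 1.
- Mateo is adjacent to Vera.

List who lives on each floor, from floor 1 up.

From clue 1: Mateo is in {2,3}.
From clues 1–3: Hiro → floor 1, Vera → floor 4.
From clues 1–4: Ben → floor 2, Mateo → floor 3.

Hiro, Ben, Mateo, Vera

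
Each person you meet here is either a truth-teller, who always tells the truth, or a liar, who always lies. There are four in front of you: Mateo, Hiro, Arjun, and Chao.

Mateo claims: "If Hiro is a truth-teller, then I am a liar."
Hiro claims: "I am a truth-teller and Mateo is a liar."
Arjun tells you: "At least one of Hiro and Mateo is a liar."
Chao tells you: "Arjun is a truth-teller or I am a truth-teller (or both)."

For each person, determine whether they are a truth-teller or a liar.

Mateo: truth-teller, Hiro: liar, Arjun: truth-teller, Chao: truth-teller

Consider Mateo. Suppose Mateo is a liar.
Then Mateo's own statement would have to be false, but it can't be — contradiction.
So Mateo is a truth-teller.
With that fixed, Hiro's statement is false, so Hiro is a liar.
With that fixed, Arjun's statement is true, so Arjun is a truth-teller.
With that fixed, Chao's statement is true, so Chao is a truth-teller.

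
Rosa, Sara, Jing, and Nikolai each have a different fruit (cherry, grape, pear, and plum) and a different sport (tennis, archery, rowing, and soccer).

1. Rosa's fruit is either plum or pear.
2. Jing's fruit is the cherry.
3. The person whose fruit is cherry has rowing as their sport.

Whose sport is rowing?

Jing

With clues 1–3, Nikolai, Rosa, and Sara are impossible for the one with sport rowing.
That leaves Jing.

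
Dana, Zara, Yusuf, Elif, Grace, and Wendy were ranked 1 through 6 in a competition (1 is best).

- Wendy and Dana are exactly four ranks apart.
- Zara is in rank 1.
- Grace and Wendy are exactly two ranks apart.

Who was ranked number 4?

Grace

With clue 1, Dana and Wendy are ruled out for rank 4.
With clues 1–2, Zara is ruled out for rank 4.
With clues 1–3, Elif and Yusuf are ruled out for rank 4.
So rank 4 is Grace.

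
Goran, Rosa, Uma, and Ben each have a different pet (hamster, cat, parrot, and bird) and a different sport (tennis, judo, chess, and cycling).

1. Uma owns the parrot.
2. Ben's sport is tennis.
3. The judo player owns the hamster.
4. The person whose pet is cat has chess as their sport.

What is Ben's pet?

bird

Clue 1 rules out parrot for Ben's pet.
With clues 1–3, hamster is impossible for Ben's pet.
With clues 1–4, cat is impossible for Ben's pet.
That leaves bird.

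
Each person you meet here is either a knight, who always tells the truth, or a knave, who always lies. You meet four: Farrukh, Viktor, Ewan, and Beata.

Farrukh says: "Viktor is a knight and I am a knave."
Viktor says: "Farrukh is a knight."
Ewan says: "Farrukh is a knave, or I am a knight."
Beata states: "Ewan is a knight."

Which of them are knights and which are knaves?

Farrukh: knave, Viktor: knave, Ewan: knight, Beata: knight

Consider Farrukh. Suppose Farrukh is a knight.
Then Farrukh's own statement would have to be true, but it can't be — contradiction.
So Farrukh is a knave.
With that fixed, Viktor's statement is false, so Viktor is a knave.
With that fixed, Ewan's statement is true, so Ewan is a knight.
With that fixed, Beata's statement is true, so Beata is a knight.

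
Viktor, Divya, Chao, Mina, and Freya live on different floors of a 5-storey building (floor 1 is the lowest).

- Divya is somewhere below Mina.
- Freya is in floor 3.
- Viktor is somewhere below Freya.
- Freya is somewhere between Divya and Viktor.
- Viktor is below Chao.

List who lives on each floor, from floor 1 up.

Viktor, Chao, Freya, Divya, Mina

From clue 1: Divya is in {1,2,3,4}.
From clues 1–2: Freya → floor 3.
From clues 1–3: Viktor is in {1,2}.
From clues 1–4: Divya → floor 4, Mina → floor 5.
From clues 1–5: Viktor → floor 1, Chao → floor 2.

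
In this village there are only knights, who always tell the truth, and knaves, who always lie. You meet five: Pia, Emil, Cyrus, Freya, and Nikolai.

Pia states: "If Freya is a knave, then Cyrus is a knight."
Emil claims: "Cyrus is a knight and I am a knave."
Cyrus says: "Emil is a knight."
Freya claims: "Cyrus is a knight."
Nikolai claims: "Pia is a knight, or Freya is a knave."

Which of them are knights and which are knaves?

Pia: knave, Emil: knave, Cyrus: knave, Freya: knave, Nikolai: knight

Consider Pia. Suppose Pia is a knight.
Then no assignment of the remaining roles makes every statement match its speaker's type — contradiction.
So Pia is a knave.
Consider Emil. Suppose Emil is a knight.
Then Emil's own statement would have to be true, but it can't be — contradiction.
So Emil is a knave.
With that fixed, Cyrus's statement is false, so Cyrus is a knave.
With that fixed, Freya's statement is false, so Freya is a knave.
With that fixed, Nikolai's statement is true, so Nikolai is a knight.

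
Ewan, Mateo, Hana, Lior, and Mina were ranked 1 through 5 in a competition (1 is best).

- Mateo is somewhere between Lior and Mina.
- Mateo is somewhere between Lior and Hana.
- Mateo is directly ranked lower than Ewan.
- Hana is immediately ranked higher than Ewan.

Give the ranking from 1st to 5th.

Mina, Hana, Ewan, Mateo, Lior

From clue 1: Mateo is in {2,3,4}.
From clues 1–3: Ewan is in {2,3}.
From clues 1–4: Mina → rank 1, Hana → rank 2, Ewan → rank 3, Mateo → rank 4, Lior → rank 5.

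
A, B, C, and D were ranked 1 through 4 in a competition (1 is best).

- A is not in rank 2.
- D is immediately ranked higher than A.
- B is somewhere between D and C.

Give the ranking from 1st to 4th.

From clue 1: A is in {1,3,4}.
From clues 1–2: A is in {3,4}.
From clues 1–3: C → rank 1, B → rank 2, D → rank 3, A → rank 4.

C, B, D, A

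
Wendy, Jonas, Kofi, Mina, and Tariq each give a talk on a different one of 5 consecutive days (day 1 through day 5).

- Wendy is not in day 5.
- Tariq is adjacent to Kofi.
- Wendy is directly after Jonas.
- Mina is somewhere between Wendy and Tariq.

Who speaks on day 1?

With clues 1–3, Wendy is ruled out for day 1.
With clues 1–4, Kofi, Mina, and Tariq are ruled out for day 1.
So day 1 is Jonas.

Jonas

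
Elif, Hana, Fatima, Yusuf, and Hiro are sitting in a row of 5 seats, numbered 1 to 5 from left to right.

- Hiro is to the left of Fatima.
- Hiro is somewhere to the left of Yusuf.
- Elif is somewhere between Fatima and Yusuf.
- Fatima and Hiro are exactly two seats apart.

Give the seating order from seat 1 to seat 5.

From clue 1: Fatima is in {2,3,4,5}.
From clues 1–2: Hiro is in {1,2,3}.
From clues 1–3: Elif is in {3,4}.
From clues 1–4: Hiro → seat 1, Hana → seat 2, Fatima → seat 3, Elif → seat 4, Yusuf → seat 5.

Hiro, Hana, Fatima, Elif, Yusuf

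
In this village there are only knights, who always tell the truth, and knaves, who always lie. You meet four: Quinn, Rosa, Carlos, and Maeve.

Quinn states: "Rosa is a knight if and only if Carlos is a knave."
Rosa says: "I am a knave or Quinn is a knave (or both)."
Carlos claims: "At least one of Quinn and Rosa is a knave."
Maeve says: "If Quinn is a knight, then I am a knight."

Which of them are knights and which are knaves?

Quinn: knave, Rosa: knight, Carlos: knight, Maeve: knight

Consider Quinn. Suppose Quinn is a knight.
Then whichever role Rosa has, Rosa's statement has the wrong truth value — contradiction.
So Quinn is a knave.
With that fixed, Rosa's statement is true, so Rosa is a knight.
With that fixed, Carlos's statement is true, so Carlos is a knight.
With that fixed, Maeve's statement is true, so Maeve is a knight.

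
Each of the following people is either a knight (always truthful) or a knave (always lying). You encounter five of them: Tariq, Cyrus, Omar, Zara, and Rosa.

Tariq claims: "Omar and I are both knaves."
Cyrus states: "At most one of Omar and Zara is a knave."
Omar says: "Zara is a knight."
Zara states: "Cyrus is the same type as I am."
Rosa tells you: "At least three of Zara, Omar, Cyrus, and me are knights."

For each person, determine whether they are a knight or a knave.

Consider Tariq. Suppose Tariq is a knight.
Then Tariq's own statement would have to be true, but it can't be — contradiction.
So Tariq is a knave.
Consider Cyrus. Suppose Cyrus is a knave.
Then whichever role Zara has, Zara's statement has the wrong truth value — contradiction.
So Cyrus is a knight.
Consider Omar. Suppose Omar is a knave.
Then Tariq's statement comes out true, contradicting Tariq being a knave.
So Omar is a knight.
Consider Zara. Suppose Zara is a knave.
Then Omar's statement comes out false, contradicting Omar being a knight.
So Zara is a knight.
With that fixed, Rosa's statement is true, so Rosa is a knight.

Tariq: knave, Cyrus: knight, Omar: knight, Zara: knight, Rosa: knight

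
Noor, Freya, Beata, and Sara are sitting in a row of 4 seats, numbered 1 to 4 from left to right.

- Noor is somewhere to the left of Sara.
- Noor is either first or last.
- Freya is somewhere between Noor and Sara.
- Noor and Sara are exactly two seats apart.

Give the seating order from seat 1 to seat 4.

Noor, Freya, Sara, Beata

From clue 1: Noor is in {1,2,3}.
From clues 1–2: Noor → seat 1.
From clues 1–3: Freya is in {2,3}.
From clues 1–4: Freya → seat 2, Sara → seat 3, Beata → seat 4.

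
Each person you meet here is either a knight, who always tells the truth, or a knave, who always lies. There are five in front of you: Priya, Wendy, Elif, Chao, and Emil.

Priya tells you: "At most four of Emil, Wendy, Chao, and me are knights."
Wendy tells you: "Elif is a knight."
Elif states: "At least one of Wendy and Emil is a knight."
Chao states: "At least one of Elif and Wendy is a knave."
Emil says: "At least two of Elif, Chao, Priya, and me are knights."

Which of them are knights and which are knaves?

Priya: knight, Wendy: knight, Elif: knight, Chao: knave, Emil: knight

Regardless of anyone's role, Priya's statement is true, so Priya is a knight.
Consider Wendy. Suppose Wendy is a knave.
Then no assignment of the remaining roles makes every statement match its speaker's type — contradiction.
So Wendy is a knight.
With that fixed, Elif's statement is true, so Elif is a knight.
With that fixed, Chao's statement is false, so Chao is a knave.
With that fixed, Emil's statement is true, so Emil is a knight.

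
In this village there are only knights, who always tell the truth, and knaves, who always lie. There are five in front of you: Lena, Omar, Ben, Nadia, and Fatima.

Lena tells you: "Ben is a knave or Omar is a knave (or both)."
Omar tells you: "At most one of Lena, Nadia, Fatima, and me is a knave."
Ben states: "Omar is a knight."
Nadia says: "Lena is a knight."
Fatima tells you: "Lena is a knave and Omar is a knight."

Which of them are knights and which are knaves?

Consider Lena. Suppose Lena is a knave.
Then no assignment of the remaining roles makes every statement match its speaker's type — contradiction.
So Lena is a knight.
With that fixed, Nadia's statement is true, so Nadia is a knight.
With that fixed, Fatima's statement is false, so Fatima is a knave.
Consider Omar. Suppose Omar is a knight.
Then no assignment of the remaining roles makes every statement match its speaker's type — contradiction.
So Omar is a knave.
With that fixed, Ben's statement is false, so Ben is a knave.

Lena: knight, Omar: knave, Ben: knave, Nadia: knight, Fatima: knave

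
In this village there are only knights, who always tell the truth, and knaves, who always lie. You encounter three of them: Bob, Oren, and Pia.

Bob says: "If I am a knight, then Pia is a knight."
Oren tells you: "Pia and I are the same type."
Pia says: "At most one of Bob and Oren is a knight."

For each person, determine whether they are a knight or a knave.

Consider Bob. Suppose Bob is a knave.
Then Bob's own statement would have to be false, but it can't be — contradiction.
So Bob is a knight.
Consider Oren. Suppose Oren is a knight.
Then no assignment of the remaining roles makes every statement match its speaker's type — contradiction.
So Oren is a knave.
With that fixed, Pia's statement is true, so Pia is a knight.

Bob: knight, Oren: knave, Pia: knight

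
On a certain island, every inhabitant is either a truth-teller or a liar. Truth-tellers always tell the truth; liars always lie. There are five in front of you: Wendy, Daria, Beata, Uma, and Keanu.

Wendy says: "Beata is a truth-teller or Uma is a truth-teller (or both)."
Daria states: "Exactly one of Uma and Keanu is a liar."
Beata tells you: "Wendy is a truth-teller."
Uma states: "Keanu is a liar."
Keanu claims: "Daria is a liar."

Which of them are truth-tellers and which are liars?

Consider Wendy. Suppose Wendy is a liar.
Then no assignment of the remaining roles makes every statement match its speaker's type — contradiction.
So Wendy is a truth-teller.
With that fixed, Beata's statement is true, so Beata is a truth-teller.
Consider Daria. Suppose Daria is a liar.
Then no assignment of the remaining roles makes every statement match its speaker's type — contradiction.
So Daria is a truth-teller.
With that fixed, Keanu's statement is false, so Keanu is a liar.
With that fixed, Uma's statement is true, so Uma is a truth-teller.

Wendy: truth-teller, Daria: truth-teller, Beata: truth-teller, Uma: truth-teller, Keanu: liar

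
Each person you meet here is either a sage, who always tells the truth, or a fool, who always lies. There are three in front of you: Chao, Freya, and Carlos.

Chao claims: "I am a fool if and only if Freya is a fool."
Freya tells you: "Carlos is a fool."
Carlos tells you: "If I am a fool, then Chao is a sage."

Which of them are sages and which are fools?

Chao: fool, Freya: sage, Carlos: fool

Consider Chao. Suppose Chao is a sage.
Then no assignment of the remaining roles makes every statement match its speaker's type — contradiction.
So Chao is a fool.
Consider Freya. Suppose Freya is a fool.
Then Chao's statement comes out true, contradicting Chao being a fool.
So Freya is a sage.
Consider Carlos. Suppose Carlos is a sage.
Then Freya's statement comes out false, contradicting Freya being a sage.
So Carlos is a fool.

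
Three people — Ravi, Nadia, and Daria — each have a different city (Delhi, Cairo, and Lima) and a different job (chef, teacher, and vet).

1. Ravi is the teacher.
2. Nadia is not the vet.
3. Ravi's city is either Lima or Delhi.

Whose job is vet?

Clue 1 rules out Ravi for the one with job vet.
With clues 1–2, Nadia is impossible for the one with job vet.
That leaves Daria.

Daria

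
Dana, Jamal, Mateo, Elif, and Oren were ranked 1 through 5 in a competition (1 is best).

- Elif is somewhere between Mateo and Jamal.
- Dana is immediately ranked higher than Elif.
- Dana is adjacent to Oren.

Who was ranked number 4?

Elif

With clues 1–2, Dana is ruled out for rank 4.
With clues 1–3, Jamal, Mateo, and Oren are ruled out for rank 4.
So rank 4 is Elif.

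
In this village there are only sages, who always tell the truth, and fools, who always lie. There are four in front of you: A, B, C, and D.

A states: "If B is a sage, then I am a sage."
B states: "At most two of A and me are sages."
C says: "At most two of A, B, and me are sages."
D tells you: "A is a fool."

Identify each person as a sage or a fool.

Regardless of anyone's role, B's statement is true, so B is a sage.
Consider A. Suppose A is a sage.
Then whichever role C has, C's statement has the wrong truth value — contradiction.
So A is a fool.
With that fixed, C's statement is true, so C is a sage.
With that fixed, D's statement is true, so D is a sage.

A: fool, B: sage, C: sage, D: sage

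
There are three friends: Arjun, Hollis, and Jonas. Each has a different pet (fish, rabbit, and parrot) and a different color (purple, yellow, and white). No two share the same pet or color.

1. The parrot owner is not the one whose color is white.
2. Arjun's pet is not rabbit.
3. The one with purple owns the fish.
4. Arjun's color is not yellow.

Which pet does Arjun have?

fish

With clues 1–2, rabbit is impossible for Arjun's pet.
With clues 1–4, parrot is impossible for Arjun's pet.
That leaves fish.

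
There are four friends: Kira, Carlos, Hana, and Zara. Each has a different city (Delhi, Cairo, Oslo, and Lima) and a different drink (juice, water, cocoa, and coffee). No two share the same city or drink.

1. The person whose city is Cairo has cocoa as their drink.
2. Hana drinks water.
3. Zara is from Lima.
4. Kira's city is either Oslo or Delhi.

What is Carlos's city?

Cairo

With clues 1–3, Lima is impossible for Carlos's city.
With clues 1–4, Delhi and Oslo are impossible for Carlos's city.
That leaves Cairo.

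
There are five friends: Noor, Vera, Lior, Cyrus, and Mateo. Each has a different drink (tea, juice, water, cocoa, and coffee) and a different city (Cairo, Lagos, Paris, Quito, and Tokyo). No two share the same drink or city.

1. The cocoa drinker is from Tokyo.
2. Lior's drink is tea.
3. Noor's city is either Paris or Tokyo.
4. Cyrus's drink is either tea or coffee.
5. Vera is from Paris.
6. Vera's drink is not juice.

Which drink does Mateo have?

juice

With clues 1–2, tea is impossible for Mateo's drink.
With clues 1–4, coffee is impossible for Mateo's drink.
With clues 1–5, cocoa is impossible for Mateo's drink.
With clues 1–6, water is impossible for Mateo's drink.
That leaves juice.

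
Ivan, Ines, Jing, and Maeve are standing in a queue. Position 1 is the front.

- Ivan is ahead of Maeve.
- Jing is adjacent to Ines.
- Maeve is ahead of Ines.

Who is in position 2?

With clues 1–2, Ivan is ruled out for position 2.
With clues 1–3, Ines and Jing are ruled out for position 2.
So position 2 is Maeve.

Maeve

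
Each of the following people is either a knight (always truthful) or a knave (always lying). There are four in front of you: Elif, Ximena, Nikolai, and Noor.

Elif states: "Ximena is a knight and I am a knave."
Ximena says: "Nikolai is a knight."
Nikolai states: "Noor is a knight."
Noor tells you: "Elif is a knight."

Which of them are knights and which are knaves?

Consider Elif. Suppose Elif is a knight.
Then Elif's own statement would have to be true, but it can't be — contradiction.
So Elif is a knave.
With that fixed, Noor's statement is false, so Noor is a knave.
With that fixed, Nikolai's statement is false, so Nikolai is a knave.
With that fixed, Ximena's statement is false, so Ximena is a knave.

Elif: knave, Ximena: knave, Nikolai: knave, Noor: knave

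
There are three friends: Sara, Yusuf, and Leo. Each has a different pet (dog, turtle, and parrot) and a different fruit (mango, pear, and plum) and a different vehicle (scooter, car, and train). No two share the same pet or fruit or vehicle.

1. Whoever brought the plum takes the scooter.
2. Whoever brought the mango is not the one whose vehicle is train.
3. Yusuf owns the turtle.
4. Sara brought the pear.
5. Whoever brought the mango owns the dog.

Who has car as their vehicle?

With clues 1–4, Sara is impossible for the one with vehicle car.
With clues 1–5, Yusuf is impossible for the one with vehicle car.
That leaves Leo.

Leo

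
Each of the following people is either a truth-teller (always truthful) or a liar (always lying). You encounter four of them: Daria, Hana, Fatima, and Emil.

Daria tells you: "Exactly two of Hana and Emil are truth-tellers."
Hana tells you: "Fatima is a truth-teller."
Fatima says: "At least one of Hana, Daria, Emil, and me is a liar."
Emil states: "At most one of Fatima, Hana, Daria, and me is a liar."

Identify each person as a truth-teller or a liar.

Daria: liar, Hana: truth-teller, Fatima: truth-teller, Emil: liar

Consider Daria. Suppose Daria is a truth-teller.
Then no assignment of the remaining roles makes every statement match its speaker's type — contradiction.
So Daria is a liar.
With that fixed, Fatima's statement is true, so Fatima is a truth-teller.
With that fixed, Hana's statement is true, so Hana is a truth-teller.
Consider Emil. Suppose Emil is a truth-teller.
Then Daria's statement comes out true, contradicting Daria being a liar.
So Emil is a liar.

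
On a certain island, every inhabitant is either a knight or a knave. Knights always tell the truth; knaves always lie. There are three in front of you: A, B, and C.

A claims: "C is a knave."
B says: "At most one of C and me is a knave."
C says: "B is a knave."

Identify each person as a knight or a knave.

A: knight, B: knight, C: knave

Consider A. Suppose A is a knave.
Then no assignment of the remaining roles makes every statement match its speaker's type — contradiction.
So A is a knight.
Consider B. Suppose B is a knave.
Then no assignment of the remaining roles makes every statement match its speaker's type — contradiction.
So B is a knight.
With that fixed, C's statement is false, so C is a knave.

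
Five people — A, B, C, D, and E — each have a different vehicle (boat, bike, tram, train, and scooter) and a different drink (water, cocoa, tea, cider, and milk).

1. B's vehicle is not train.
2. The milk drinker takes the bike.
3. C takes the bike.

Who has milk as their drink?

C

With clues 1–3, A, B, D, and E are impossible for the one with drink milk.
That leaves C.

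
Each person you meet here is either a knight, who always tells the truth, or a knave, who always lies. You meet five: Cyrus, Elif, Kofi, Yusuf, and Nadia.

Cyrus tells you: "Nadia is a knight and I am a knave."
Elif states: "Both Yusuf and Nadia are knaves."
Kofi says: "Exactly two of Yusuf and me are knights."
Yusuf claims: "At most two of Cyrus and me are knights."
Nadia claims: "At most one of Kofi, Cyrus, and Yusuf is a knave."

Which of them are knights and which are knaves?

Cyrus: knave, Elif: knave, Kofi: knave, Yusuf: knight, Nadia: knave

Regardless of anyone's role, Yusuf's statement is true, so Yusuf is a knight.
With that fixed, Elif's statement is false, so Elif is a knave.
Consider Cyrus. Suppose Cyrus is a knight.
Then Cyrus's own statement would have to be true, but it can't be — contradiction.
So Cyrus is a knave.
Consider Kofi. Suppose Kofi is a knight.
Then no assignment of the remaining roles makes every statement match its speaker's type — contradiction.
So Kofi is a knave.
With that fixed, Nadia's statement is false, so Nadia is a knave.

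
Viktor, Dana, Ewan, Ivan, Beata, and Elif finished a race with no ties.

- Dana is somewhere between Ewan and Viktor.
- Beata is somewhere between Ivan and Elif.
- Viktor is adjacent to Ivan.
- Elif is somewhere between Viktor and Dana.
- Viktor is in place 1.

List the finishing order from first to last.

Viktor, Ivan, Beata, Elif, Dana, Ewan

From clue 1: Dana is in {2,3,4,5}.
From clues 1–4: Dana is in {2,5}.
From clues 1–5: Viktor → place 1, Ivan → place 2, Beata → place 3, Elif → place 4, Dana → place 5, Ewan → place 6.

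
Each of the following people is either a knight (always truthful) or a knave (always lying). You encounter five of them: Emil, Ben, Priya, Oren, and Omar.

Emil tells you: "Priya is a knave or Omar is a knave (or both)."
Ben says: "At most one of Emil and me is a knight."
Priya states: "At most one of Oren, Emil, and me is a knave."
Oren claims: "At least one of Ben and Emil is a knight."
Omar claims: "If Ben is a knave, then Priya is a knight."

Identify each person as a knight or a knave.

Consider Emil. Suppose Emil is a knight.
Then whichever role Ben has, Ben's statement has the wrong truth value — contradiction.
So Emil is a knave.
With that fixed, Ben's statement is true, so Ben is a knight.
With that fixed, Oren's statement is true, so Oren is a knight.
With that fixed, Omar's statement is true, so Omar is a knight.
Consider Priya. Suppose Priya is a knave.
Then Emil's statement comes out true, contradicting Emil being a knave.
So Priya is a knight.

Emil: knave, Ben: knight, Priya: knight, Oren: knight, Omar: knight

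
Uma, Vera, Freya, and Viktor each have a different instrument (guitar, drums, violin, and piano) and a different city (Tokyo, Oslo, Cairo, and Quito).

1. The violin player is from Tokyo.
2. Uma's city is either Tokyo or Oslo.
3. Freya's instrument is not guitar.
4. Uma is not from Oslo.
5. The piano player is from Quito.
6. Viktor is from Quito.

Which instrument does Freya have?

With clues 1–3, guitar is impossible for Freya's instrument.
With clues 1–4, violin is impossible for Freya's instrument.
With clues 1–6, piano is impossible for Freya's instrument.
That leaves drums.

drums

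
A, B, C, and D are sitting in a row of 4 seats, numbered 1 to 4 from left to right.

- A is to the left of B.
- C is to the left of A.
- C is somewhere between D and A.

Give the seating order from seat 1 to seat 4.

D, C, A, B

From clue 1: A is in {1,2,3}.
From clues 1–2: A is in {2,3}.
From clues 1–3: D → seat 1, C → seat 2, A → seat 3, B → seat 4.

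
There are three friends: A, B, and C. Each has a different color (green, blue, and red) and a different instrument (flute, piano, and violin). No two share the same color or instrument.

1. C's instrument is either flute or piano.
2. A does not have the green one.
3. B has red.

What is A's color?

blue

With clues 1–2, green is impossible for A's color.
With clues 1–3, red is impossible for A's color.
That leaves blue.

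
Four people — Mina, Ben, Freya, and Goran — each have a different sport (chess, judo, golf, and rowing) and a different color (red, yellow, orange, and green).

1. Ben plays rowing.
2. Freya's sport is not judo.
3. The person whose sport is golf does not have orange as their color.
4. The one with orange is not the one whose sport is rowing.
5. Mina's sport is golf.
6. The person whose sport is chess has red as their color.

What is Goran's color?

orange

With clues 1–6, green, red, and yellow are impossible for Goran's color.
That leaves orange.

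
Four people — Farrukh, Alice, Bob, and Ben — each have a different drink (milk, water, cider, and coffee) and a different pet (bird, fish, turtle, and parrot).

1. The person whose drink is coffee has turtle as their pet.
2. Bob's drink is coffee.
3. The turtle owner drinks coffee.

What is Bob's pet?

turtle

With clues 1–2, bird, fish, and parrot are impossible for Bob's pet.
That leaves turtle.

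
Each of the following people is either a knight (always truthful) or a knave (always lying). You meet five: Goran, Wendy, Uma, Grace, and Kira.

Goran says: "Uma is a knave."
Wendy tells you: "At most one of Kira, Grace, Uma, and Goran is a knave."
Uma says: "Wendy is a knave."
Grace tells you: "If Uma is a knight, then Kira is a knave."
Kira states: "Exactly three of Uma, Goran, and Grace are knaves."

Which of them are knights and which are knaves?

Consider Goran. Suppose Goran is a knight.
Then no assignment of the remaining roles makes every statement match its speaker's type — contradiction.
So Goran is a knave.
Consider Wendy. Suppose Wendy is a knight.
Then no assignment of the remaining roles makes every statement match its speaker's type — contradiction.
So Wendy is a knave.
With that fixed, Uma's statement is true, so Uma is a knight.
With that fixed, Kira's statement is false, so Kira is a knave.
With that fixed, Grace's statement is true, so Grace is a knight.

Goran: knave, Wendy: knave, Uma: knight, Grace: knight, Kira: knave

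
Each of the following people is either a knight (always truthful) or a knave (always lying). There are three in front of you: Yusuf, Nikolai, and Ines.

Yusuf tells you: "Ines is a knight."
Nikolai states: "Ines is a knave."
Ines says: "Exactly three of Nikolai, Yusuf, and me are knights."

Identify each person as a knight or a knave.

Yusuf: knave, Nikolai: knight, Ines: knave

Consider Yusuf. Suppose Yusuf is a knight.
Then no assignment of the remaining roles makes every statement match its speaker's type — contradiction.
So Yusuf is a knave.
With that fixed, Ines's statement is false, so Ines is a knave.
With that fixed, Nikolai's statement is true, so Nikolai is a knight.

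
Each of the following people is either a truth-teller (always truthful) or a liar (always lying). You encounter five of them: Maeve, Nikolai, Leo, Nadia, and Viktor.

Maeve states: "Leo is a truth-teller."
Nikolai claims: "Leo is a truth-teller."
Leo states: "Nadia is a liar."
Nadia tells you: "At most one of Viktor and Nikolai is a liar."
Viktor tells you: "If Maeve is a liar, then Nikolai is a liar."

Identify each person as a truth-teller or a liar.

Consider Maeve. Suppose Maeve is a truth-teller.
Then no assignment of the remaining roles makes every statement match its speaker's type — contradiction.
So Maeve is a liar.
Consider Nikolai. Suppose Nikolai is a truth-teller.
Then no assignment of the remaining roles makes every statement match its speaker's type — contradiction.
So Nikolai is a liar.
With that fixed, Viktor's statement is true, so Viktor is a truth-teller.
With that fixed, Nadia's statement is true, so Nadia is a truth-teller.
With that fixed, Leo's statement is false, so Leo is a liar.

Maeve: liar, Nikolai: liar, Leo: liar, Nadia: truth-teller, Viktor: truth-teller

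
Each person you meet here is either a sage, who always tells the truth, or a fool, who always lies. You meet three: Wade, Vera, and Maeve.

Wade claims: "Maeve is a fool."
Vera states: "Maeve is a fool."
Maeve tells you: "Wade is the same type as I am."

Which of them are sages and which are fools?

Consider Wade. Suppose Wade is a fool.
Then whichever role Maeve has, Maeve's statement has the wrong truth value — contradiction.
So Wade is a sage.
Consider Vera. Suppose Vera is a fool.
Then no assignment of the remaining roles makes every statement match its speaker's type — contradiction.
So Vera is a sage.
Consider Maeve. Suppose Maeve is a sage.
Then Wade's statement comes out false, contradicting Wade being a sage.
So Maeve is a fool.

Wade: sage, Vera: sage, Maeve: fool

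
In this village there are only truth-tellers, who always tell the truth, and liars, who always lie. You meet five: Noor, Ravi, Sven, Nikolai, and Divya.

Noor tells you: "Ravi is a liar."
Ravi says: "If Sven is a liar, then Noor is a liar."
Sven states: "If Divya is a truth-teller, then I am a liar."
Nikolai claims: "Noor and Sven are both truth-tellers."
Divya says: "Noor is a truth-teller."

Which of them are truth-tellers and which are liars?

Noor: liar, Ravi: truth-teller, Sven: truth-teller, Nikolai: liar, Divya: liar

Consider Noor. Suppose Noor is a truth-teller.
Then no assignment of the remaining roles makes every statement match its speaker's type — contradiction.
So Noor is a liar.
With that fixed, Ravi's statement is true, so Ravi is a truth-teller.
With that fixed, Nikolai's statement is false, so Nikolai is a liar.
With that fixed, Divya's statement is false, so Divya is a liar.
With that fixed, Sven's statement is true, so Sven is a truth-teller.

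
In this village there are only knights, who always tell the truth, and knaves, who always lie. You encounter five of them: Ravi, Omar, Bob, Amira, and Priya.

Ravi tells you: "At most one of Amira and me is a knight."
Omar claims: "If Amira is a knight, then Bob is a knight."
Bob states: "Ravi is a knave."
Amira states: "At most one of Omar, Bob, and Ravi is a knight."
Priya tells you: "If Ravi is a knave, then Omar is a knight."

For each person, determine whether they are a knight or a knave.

Ravi: knight, Omar: knight, Bob: knave, Amira: knave, Priya: knight

Consider Ravi. Suppose Ravi is a knave.
Then Ravi's own statement would have to be false, but it can't be — contradiction.
So Ravi is a knight.
With that fixed, Bob's statement is false, so Bob is a knave.
With that fixed, Priya's statement is true, so Priya is a knight.
Consider Omar. Suppose Omar is a knave.
Then no assignment of the remaining roles makes every statement match its speaker's type — contradiction.
So Omar is a knight.
With that fixed, Amira's statement is false, so Amira is a knave.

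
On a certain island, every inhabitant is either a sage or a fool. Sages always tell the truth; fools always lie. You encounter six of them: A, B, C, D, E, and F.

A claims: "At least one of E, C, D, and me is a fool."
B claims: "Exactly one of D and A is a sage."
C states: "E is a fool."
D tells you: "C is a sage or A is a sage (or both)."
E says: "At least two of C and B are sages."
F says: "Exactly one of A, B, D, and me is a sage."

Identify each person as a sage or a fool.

A: sage, B: fool, C: sage, D: sage, E: fool, F: fool

Consider A. Suppose A is a fool.
Then A's own statement would have to be false, but it can't be — contradiction.
So A is a sage.
With that fixed, D's statement is true, so D is a sage.
With that fixed, F's statement is false, so F is a fool.
With that fixed, B's statement is false, so B is a fool.
With that fixed, E's statement is false, so E is a fool.
With that fixed, C's statement is true, so C is a sage.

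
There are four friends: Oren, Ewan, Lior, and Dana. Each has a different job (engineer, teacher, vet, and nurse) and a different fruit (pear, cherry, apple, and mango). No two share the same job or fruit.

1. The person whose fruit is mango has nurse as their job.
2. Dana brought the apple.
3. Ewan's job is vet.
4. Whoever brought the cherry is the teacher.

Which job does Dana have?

With clues 1–2, nurse is impossible for Dana's job.
With clues 1–3, vet is impossible for Dana's job.
With clues 1–4, teacher is impossible for Dana's job.
That leaves engineer.

engineer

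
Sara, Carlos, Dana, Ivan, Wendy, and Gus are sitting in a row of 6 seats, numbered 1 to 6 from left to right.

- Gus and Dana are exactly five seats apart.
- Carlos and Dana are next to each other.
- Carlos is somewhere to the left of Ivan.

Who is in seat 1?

Dana

With clue 1, Carlos, Ivan, Sara, and Wendy are ruled out for seat 1.
With clues 1–3, Gus is ruled out for seat 1.
So seat 1 is Dana.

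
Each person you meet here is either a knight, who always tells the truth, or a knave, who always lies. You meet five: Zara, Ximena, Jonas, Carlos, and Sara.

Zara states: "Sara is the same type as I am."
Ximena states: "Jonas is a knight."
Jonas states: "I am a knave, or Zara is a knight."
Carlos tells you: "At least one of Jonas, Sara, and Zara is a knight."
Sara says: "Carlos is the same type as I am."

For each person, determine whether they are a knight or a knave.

Zara: knight, Ximena: knight, Jonas: knight, Carlos: knight, Sara: knight

Consider Zara. Suppose Zara is a knave.
Then whichever role Jonas has, Jonas's statement has the wrong truth value — contradiction.
So Zara is a knight.
With that fixed, Jonas's statement is true, so Jonas is a knight.
With that fixed, Carlos's statement is true, so Carlos is a knight.
With that fixed, Ximena's statement is true, so Ximena is a knight.
Consider Sara. Suppose Sara is a knave.
Then Zara's statement comes out false, contradicting Zara being a knight.
So Sara is a knight.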